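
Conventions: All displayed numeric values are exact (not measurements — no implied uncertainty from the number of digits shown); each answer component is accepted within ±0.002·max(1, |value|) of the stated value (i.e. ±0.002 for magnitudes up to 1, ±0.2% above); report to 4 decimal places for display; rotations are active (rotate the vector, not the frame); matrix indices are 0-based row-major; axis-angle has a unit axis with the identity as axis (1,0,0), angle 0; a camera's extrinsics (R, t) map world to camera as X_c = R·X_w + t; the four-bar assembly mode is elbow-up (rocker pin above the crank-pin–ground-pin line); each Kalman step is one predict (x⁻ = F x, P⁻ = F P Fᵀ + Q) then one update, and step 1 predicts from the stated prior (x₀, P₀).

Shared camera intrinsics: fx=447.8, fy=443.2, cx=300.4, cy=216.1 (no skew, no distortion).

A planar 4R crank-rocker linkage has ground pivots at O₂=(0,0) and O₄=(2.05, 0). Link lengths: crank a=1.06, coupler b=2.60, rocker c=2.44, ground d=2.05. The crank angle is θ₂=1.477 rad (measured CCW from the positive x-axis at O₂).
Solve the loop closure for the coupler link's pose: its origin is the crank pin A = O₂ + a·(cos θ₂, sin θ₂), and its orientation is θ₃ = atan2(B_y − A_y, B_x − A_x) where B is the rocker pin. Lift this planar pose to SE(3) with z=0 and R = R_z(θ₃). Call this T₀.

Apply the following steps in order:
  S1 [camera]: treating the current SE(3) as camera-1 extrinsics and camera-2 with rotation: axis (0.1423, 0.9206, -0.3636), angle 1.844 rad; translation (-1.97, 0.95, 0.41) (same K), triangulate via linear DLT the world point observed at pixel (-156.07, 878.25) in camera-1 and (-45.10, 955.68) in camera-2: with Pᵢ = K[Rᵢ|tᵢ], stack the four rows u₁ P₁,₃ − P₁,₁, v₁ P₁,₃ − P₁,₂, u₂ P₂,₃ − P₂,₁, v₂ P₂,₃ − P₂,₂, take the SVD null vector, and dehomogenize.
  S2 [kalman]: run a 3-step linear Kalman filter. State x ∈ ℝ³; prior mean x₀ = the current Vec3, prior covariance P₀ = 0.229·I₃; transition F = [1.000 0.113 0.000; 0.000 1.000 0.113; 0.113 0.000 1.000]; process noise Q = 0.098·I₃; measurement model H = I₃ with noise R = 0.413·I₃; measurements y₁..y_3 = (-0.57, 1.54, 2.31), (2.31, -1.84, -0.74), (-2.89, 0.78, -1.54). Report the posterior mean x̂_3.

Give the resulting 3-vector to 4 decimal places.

source (fourbar_fk): coupler pose = R=[0.8497 -0.5273 0.0000; 0.5273 0.8497 0.0000; 0.0000 0.0000 1.0000], t=(0.0993, 1.0553, 0.0000)
after S1 (triangulate): (-0.7148, 0.8614, 0.9440)
after S2 (kf_track): (-0.8287, 0.2665, -0.3072)

result = (-0.8287, 0.2665, -0.3072)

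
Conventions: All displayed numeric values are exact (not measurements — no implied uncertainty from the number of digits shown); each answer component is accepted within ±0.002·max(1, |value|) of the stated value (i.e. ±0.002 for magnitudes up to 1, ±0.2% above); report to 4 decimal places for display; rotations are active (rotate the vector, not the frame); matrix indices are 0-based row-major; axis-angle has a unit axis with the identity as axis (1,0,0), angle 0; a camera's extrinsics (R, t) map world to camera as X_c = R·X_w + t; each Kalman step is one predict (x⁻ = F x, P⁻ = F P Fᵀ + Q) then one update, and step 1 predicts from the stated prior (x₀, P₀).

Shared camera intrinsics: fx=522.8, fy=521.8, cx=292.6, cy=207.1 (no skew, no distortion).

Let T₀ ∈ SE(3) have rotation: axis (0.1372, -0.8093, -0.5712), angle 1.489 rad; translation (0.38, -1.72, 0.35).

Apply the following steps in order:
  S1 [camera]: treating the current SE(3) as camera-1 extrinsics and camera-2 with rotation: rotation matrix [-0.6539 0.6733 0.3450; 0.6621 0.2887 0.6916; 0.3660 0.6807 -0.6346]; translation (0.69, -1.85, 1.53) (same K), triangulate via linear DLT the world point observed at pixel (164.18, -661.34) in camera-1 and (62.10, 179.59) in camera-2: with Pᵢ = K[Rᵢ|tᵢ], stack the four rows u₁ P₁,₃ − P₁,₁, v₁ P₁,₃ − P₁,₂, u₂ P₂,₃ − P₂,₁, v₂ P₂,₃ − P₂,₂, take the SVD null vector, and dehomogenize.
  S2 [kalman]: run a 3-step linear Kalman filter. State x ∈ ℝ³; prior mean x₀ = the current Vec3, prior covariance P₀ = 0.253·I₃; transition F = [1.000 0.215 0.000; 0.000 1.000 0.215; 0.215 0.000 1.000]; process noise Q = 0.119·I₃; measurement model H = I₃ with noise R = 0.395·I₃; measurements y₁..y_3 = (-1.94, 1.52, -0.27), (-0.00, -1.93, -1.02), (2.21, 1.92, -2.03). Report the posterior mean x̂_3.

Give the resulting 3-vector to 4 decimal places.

after S1 (triangulate): (1.9421, -0.4804, 0.9146)
after S2 (kf_track): (0.8537, 0.4660, -0.8369)

result = (0.8537, 0.4660, -0.8369)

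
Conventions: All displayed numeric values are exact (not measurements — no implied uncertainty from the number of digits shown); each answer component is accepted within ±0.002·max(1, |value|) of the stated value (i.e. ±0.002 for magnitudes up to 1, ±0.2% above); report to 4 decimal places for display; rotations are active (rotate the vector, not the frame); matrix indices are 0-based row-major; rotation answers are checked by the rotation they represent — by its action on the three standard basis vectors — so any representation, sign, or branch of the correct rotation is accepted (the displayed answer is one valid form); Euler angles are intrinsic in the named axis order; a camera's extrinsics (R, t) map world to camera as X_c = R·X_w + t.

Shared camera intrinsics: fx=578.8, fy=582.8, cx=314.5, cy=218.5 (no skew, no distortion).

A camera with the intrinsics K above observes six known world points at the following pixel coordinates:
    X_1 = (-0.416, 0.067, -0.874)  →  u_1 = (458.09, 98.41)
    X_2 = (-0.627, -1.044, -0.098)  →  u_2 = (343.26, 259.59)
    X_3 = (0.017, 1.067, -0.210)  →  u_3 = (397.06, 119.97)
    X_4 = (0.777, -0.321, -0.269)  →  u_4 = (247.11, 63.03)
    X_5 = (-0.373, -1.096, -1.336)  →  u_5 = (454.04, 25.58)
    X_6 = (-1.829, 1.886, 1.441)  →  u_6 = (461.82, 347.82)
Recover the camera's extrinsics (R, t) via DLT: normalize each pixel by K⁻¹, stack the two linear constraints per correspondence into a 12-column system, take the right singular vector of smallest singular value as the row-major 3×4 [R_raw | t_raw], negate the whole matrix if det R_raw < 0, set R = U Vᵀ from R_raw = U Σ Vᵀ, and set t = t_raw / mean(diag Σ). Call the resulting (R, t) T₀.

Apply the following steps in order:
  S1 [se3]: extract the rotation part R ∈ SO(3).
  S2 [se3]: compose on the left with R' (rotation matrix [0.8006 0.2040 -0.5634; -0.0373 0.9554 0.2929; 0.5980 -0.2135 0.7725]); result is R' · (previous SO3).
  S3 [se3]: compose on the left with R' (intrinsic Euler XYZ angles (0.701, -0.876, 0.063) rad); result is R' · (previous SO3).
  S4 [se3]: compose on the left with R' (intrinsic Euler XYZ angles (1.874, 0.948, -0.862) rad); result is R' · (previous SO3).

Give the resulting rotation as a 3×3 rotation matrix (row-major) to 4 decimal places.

source (pnp_recover): camera pose = R=[-0.7229 0.4534 -0.5213; -0.6657 -0.2550 0.7013; 0.1851 0.8541 0.4861], t=(0.1200, -0.4000, 4.1001)
after S1 (rot_of_se3): [-0.7229 0.4534 -0.5213; -0.6657 -0.2550 0.7013; 0.1851 0.8541 0.4861]
after S2 (compose_so3): [-0.8189 -0.1702 -0.5482; -0.5548 -0.0104 0.8319; -0.1472 0.9854 -0.0859]
after S3 (compose_so3): [-0.3877 -0.8653 -0.3178; -0.0141 -0.3391 0.9406; -0.9217 0.3692 0.1193]
after S4 (compose_so3): [-0.9021 -0.1788 0.3927; 0.2240 -0.9719 0.0719; 0.3689 0.1529 0.9168]

rotation (matrix) = ((-0.9021, -0.1788, 0.3927), (0.2240, -0.9719, 0.0719), (0.3689, 0.1529, 0.9168))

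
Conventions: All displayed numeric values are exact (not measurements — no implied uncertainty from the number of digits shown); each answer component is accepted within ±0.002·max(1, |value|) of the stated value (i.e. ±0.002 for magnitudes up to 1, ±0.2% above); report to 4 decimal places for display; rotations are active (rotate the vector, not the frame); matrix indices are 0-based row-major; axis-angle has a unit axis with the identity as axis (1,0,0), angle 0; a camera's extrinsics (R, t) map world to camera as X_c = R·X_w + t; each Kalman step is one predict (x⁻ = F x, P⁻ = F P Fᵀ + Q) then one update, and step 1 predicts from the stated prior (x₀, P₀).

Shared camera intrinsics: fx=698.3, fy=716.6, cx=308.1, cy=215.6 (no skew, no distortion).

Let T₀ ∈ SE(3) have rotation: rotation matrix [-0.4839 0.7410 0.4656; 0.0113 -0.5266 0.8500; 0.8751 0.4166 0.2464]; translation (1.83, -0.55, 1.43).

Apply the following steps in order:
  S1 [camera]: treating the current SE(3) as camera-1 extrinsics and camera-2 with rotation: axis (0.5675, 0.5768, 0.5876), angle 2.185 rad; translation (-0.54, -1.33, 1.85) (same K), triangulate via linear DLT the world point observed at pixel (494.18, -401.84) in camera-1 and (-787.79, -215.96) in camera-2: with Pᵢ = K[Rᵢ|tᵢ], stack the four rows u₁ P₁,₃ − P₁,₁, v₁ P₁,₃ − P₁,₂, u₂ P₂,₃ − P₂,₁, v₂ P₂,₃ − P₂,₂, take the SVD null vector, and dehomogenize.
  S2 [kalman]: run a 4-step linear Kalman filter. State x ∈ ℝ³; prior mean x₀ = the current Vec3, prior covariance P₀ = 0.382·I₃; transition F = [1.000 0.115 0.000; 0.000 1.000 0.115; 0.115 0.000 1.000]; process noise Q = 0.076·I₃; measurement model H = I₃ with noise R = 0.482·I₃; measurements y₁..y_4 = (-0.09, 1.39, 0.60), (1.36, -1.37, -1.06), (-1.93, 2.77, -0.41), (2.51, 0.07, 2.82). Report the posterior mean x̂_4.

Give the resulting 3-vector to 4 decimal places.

result = (0.8776, 0.5755, 0.7252)

after S1 (triangulate): (0.6706, -0.7475, -1.2432)
after S2 (kf_track): (0.8776, 0.5755, 0.7252)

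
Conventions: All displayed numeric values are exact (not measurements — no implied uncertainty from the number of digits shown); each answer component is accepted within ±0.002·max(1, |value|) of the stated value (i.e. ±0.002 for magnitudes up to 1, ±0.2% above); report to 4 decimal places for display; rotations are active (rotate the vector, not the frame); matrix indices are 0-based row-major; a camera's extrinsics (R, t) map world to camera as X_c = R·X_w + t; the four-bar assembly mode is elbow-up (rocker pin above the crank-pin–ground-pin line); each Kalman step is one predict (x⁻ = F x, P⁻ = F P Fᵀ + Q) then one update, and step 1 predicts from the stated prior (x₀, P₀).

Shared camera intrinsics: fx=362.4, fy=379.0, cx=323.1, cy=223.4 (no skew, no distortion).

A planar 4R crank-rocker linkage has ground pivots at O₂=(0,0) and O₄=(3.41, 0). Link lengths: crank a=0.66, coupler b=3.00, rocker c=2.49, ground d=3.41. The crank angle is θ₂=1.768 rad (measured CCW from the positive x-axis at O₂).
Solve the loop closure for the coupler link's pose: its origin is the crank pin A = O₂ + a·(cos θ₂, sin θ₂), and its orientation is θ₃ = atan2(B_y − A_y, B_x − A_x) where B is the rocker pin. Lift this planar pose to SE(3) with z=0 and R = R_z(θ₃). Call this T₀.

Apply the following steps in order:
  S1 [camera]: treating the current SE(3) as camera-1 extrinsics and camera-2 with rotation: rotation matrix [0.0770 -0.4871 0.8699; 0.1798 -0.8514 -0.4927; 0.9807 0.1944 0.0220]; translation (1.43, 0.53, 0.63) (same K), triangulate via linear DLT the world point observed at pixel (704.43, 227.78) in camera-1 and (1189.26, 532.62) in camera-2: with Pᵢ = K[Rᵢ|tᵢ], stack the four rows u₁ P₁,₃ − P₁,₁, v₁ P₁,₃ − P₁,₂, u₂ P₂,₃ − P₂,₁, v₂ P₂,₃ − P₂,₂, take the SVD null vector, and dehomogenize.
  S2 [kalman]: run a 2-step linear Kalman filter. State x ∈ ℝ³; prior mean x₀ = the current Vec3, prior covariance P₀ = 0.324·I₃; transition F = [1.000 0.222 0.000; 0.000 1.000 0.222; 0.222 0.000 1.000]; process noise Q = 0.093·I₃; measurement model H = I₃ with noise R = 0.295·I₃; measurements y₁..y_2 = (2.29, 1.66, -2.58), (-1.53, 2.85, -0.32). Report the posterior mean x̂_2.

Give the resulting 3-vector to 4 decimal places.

source (fourbar_fk): coupler pose = R=[0.8405 -0.5418 0.0000; 0.5418 0.8405 0.0000; 0.0000 0.0000 1.0000], t=(-0.1293, 0.6472, 0.0000)
after S1 (triangulate): (1.1666, -1.5002, 1.5814)
after S2 (kf_track): (0.2713, 1.3541, -0.3049)

result = (0.2713, 1.3541, -0.3049)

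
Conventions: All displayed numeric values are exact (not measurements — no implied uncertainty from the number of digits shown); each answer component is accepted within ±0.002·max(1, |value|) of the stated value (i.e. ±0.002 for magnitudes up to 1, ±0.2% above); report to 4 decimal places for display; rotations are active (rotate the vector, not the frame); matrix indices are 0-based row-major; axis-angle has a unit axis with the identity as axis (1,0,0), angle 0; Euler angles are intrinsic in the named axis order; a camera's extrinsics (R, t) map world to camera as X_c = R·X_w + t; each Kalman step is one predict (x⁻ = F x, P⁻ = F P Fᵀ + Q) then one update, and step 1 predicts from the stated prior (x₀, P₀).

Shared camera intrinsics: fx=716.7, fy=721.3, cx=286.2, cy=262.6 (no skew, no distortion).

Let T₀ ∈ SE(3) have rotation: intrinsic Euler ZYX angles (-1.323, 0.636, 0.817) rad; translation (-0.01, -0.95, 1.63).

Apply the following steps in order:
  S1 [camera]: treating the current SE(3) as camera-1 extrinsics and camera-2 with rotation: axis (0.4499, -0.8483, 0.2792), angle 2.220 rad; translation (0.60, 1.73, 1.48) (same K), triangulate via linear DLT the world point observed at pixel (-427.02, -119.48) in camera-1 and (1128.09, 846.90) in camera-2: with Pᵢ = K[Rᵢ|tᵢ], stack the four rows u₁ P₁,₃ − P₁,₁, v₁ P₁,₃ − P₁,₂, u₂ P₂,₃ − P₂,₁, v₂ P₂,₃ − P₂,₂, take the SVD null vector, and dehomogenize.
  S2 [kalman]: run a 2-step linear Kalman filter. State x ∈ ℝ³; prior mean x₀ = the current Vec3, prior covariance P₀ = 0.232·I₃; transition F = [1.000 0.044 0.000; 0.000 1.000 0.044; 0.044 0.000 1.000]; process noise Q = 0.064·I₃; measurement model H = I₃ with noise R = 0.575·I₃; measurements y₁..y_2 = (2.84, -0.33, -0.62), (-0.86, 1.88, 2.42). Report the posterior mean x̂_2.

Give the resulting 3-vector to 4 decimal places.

result = (0.3526, -0.0377, 0.6141)

after S1 (triangulate): (-0.1167, -1.2299, -0.1104)
after S2 (kf_track): (0.3526, -0.0377, 0.6141)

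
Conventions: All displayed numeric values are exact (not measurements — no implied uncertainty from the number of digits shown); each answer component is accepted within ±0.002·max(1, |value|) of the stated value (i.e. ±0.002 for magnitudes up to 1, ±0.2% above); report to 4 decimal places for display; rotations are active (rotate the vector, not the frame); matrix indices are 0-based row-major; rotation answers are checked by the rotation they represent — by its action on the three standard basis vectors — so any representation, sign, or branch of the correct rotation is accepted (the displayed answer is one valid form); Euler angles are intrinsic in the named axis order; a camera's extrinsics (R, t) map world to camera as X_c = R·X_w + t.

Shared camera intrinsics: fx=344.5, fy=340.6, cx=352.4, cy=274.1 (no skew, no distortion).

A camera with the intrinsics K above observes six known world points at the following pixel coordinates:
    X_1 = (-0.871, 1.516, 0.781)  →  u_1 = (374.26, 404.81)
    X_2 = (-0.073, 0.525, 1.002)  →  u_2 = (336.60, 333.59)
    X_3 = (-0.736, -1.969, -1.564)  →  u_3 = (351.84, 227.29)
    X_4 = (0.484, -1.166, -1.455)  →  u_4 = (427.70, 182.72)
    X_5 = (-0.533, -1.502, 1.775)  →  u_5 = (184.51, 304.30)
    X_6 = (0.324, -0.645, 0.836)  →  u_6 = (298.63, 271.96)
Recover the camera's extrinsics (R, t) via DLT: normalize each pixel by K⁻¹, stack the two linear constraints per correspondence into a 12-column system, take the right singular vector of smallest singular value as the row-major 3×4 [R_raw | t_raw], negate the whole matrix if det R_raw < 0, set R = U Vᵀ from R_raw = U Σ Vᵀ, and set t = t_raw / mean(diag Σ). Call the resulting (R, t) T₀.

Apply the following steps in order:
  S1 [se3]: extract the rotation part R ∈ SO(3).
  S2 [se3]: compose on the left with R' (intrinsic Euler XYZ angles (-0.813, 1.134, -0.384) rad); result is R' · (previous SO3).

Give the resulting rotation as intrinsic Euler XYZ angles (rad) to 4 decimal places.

rotation (euler_xyz) = (-1.3021, 0.3110, -1.1172)

source (pnp_recover): camera pose = R=[0.2292 0.6161 -0.7536; -0.8312 0.5268 0.1779; 0.5066 0.5856 0.6328], t=(0.2000, 0.4301, 4.5103)
after S1 (rot_of_se3): [0.2292 0.6161 -0.7536; -0.8312 0.5268 0.1779; 0.5066 0.5856 0.6328]
after S2 (compose_so3): [0.4172 0.8557 0.3060; -0.3679 -0.1489 0.9179; 0.8310 -0.4955 0.2527]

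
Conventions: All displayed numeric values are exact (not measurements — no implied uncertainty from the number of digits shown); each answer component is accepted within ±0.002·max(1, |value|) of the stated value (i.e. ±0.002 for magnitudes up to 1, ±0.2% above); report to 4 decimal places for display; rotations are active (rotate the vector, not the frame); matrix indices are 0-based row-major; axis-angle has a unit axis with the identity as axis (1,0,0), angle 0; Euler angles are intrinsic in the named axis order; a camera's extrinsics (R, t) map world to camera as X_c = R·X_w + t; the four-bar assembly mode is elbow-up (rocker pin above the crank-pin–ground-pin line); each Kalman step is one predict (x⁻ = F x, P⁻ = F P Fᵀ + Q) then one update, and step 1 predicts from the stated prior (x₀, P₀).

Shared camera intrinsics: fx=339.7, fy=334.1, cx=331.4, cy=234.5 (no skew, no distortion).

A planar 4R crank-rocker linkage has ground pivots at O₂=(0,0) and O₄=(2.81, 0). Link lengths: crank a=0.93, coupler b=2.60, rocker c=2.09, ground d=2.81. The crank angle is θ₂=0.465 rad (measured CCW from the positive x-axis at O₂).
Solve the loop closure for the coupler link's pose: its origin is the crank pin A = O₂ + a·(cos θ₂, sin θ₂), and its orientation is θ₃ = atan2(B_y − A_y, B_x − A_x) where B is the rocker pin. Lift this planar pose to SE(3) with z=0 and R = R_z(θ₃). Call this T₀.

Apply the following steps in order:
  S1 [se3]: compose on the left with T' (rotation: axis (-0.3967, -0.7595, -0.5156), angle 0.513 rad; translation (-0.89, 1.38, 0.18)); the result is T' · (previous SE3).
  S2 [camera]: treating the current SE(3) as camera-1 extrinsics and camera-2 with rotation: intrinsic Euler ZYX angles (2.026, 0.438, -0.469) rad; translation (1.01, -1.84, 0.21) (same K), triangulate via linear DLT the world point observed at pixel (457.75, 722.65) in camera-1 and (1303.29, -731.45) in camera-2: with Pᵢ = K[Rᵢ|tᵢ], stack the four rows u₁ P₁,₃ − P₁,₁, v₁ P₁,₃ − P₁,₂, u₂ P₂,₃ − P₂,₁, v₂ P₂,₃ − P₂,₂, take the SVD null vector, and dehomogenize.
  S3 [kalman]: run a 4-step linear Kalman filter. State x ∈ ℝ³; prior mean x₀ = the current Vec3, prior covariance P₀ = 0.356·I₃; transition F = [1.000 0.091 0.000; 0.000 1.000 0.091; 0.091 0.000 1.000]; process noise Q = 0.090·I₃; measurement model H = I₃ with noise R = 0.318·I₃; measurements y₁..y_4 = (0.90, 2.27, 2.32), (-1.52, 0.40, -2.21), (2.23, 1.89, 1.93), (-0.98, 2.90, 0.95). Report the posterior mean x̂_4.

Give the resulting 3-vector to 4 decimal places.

source (fourbar_fk): coupler pose = R=[0.7655 -0.6434 0.0000; 0.6434 0.7655 0.0000; 0.0000 0.0000 1.0000], t=(0.8313, 0.4170, 0.0000)
after S1 (compose_se3): R=[0.8702 -0.3502 -0.3464; 0.4444 0.8617 0.2451; 0.2127 -0.3672 0.9055], t=(-0.0272, 1.5962, 0.4516)
after S2 (triangulate): (0.1577, -0.6158, 0.0895)
after S3 (kf_track): (0.1839, 1.9785, 0.8545)

result = (0.1839, 1.9785, 0.8545)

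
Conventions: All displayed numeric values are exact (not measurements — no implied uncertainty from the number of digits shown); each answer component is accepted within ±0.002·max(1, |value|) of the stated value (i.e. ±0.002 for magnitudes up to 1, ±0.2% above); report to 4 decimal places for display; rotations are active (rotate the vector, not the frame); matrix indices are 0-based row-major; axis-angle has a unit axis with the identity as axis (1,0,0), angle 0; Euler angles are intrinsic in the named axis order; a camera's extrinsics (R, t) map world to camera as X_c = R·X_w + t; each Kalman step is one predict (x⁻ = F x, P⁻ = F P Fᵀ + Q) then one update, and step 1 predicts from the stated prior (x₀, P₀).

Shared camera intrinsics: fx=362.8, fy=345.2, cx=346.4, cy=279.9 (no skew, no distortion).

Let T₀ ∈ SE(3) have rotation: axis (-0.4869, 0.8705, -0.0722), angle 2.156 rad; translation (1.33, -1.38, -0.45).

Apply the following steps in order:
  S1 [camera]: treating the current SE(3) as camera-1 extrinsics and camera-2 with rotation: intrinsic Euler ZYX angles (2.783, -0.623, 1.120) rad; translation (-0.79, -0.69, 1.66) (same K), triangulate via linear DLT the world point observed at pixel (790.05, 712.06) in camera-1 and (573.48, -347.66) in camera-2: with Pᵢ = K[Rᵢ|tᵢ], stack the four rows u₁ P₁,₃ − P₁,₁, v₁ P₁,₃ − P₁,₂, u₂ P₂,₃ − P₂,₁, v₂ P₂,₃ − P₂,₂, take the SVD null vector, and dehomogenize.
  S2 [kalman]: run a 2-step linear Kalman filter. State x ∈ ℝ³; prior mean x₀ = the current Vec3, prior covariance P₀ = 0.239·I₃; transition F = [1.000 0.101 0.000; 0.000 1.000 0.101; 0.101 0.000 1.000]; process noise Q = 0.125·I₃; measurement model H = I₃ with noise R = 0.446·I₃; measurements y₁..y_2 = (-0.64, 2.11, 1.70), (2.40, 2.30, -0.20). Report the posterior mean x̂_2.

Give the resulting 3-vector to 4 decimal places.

after S1 (triangulate): (-1.8952, 1.2155, -0.4816)
after S2 (kf_track): (0.4158, 2.0076, 0.1736)

result = (0.4158, 2.0076, 0.1736)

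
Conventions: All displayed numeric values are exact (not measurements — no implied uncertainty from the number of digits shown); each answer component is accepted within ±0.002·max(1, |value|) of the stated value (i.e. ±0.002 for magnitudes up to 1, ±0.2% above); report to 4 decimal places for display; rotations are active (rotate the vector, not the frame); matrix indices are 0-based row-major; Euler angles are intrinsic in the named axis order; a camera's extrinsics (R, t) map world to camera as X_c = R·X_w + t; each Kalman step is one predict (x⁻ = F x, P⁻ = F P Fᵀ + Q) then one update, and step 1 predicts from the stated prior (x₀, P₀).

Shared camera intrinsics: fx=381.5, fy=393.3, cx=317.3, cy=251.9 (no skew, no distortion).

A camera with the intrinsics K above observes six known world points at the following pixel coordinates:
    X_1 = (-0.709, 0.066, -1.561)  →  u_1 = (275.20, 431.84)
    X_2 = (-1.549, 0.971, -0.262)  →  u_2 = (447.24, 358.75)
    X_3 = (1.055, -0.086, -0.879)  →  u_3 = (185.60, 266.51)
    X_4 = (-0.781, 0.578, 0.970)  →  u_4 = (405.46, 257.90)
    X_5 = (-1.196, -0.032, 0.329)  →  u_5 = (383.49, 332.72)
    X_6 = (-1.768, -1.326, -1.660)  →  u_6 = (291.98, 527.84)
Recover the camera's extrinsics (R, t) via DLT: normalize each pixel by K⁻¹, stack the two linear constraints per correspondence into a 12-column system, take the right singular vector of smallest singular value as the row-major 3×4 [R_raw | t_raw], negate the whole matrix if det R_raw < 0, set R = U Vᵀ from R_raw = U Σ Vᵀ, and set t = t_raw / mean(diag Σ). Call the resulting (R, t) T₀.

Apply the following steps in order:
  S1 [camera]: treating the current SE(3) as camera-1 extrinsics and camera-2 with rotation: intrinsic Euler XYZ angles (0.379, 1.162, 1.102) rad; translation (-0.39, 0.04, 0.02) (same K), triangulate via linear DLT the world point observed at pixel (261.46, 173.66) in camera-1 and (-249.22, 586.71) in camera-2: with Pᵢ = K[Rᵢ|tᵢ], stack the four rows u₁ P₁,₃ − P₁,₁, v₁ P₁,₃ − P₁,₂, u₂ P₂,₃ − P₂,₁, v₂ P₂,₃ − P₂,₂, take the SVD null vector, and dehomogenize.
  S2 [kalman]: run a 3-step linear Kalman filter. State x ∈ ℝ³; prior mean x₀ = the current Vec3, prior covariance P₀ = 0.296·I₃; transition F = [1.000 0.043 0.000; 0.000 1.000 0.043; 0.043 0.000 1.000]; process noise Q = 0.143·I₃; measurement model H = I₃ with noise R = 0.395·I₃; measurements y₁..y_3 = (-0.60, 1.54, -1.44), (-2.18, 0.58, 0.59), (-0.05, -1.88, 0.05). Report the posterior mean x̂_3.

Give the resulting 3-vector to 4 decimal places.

result = (-0.5387, -0.2441, -0.2485)

source (pnp_recover): camera pose = R=[-0.7405 0.4602 0.4898; -0.6719 -0.5270 -0.5205; 0.0186 -0.7145 0.6994], t=(-0.1800, 0.3600, 4.6799)
after S1 (triangulate): (0.6995, 1.8553, -1.0955)
after S2 (kf_track): (-0.5387, -0.2441, -0.2485)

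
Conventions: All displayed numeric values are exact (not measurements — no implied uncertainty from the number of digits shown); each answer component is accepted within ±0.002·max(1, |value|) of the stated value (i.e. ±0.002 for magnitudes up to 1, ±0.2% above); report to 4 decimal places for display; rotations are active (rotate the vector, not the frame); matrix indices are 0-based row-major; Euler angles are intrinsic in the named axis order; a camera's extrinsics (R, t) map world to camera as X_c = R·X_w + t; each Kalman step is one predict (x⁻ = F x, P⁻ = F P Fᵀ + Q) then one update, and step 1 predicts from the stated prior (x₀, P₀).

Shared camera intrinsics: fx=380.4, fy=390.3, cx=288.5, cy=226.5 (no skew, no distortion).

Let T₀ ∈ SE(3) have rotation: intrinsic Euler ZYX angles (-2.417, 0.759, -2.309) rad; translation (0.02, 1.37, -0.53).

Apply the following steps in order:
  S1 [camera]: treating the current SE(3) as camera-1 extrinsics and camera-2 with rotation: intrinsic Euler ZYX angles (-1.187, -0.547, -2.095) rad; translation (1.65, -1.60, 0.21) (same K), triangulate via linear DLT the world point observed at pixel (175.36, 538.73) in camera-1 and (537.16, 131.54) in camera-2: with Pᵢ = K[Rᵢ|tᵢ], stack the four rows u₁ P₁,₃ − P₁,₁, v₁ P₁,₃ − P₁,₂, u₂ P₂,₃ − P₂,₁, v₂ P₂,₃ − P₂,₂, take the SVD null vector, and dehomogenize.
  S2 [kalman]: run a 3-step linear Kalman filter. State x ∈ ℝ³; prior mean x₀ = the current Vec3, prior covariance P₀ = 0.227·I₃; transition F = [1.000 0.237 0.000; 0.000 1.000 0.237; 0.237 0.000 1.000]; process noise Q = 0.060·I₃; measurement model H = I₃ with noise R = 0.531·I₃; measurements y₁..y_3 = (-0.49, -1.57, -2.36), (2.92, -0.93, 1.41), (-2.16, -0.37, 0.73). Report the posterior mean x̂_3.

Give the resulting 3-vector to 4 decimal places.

after S1 (triangulate): (-0.8274, -1.2423, -1.0987)
after S2 (kf_track): (-0.5257, -1.0807, -0.1500)

result = (-0.5257, -1.0807, -0.1500)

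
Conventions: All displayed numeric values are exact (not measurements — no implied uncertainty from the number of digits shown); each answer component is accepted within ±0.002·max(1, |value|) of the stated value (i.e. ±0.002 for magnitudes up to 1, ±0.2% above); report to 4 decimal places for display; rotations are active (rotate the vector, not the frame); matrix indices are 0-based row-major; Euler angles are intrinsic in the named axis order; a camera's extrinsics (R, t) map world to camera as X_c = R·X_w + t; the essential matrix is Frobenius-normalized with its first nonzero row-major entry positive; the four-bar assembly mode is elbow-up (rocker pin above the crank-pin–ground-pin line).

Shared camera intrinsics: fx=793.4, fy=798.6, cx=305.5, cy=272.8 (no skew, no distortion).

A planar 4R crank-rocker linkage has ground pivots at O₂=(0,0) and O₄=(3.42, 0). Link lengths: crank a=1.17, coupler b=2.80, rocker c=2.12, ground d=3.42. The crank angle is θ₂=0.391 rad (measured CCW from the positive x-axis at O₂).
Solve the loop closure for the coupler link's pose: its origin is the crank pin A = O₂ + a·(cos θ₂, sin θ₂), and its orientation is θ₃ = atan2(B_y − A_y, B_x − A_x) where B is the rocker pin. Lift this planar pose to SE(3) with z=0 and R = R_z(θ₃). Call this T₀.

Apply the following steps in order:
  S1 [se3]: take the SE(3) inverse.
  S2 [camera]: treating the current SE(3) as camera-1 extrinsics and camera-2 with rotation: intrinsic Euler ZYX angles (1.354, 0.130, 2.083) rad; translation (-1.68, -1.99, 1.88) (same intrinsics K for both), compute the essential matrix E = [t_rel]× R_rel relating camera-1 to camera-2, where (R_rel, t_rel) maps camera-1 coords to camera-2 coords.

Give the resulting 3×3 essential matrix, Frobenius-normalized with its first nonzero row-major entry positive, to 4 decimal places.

source (fourbar_fk): coupler pose = R=[0.8021 -0.5972 0.0000; 0.5972 0.8021 0.0000; 0.0000 0.0000 1.0000], t=(1.0817, 0.4459, 0.0000)
after S1 (invert_se3): R=[0.8021 0.5972 0.0000; -0.5972 0.8021 0.0000; 0.0000 0.0000 1.0000], t=(-1.1339, 0.2883, 0.0000)
after S2 (essential): [0.5503 -0.1335 -0.2657; -0.4056 -0.4120 -0.3189; 0.1378 -0.2592 -0.2943]

matrix = [0.5503 -0.1335 -0.2657; -0.4056 -0.4120 -0.3189; 0.1378 -0.2592 -0.2943]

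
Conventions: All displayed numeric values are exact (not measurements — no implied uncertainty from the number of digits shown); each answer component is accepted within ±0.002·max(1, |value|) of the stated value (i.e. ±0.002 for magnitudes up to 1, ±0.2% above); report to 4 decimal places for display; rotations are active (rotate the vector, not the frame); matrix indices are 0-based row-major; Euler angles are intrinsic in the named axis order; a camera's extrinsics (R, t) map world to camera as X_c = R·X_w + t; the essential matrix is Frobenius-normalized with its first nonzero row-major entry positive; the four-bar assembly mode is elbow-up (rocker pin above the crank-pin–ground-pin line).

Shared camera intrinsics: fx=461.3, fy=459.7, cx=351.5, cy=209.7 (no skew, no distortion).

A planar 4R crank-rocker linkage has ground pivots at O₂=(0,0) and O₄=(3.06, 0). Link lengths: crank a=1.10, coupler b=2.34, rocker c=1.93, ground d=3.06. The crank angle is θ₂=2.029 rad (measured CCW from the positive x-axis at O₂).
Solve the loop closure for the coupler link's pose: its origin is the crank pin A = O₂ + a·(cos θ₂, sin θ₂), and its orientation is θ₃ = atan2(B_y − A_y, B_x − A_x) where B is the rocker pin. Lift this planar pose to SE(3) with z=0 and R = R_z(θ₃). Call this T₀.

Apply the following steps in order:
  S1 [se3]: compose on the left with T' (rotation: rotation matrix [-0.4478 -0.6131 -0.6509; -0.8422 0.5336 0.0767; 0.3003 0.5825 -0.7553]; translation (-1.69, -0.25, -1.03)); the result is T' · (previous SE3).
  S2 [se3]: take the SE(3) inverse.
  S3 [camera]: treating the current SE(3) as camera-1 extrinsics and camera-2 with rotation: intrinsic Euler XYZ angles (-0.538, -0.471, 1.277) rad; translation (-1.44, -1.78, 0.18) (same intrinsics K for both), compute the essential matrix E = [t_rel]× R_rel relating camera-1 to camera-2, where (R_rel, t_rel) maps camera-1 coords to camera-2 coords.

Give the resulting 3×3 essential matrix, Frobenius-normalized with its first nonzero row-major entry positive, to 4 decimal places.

matrix = [0.5416 0.1288 -0.2478; -0.3299 -0.0567 0.1310; -0.2876 0.5089 -0.3973]

source (fourbar_fk): coupler pose = R=[0.9788 -0.2046 0.0000; 0.2046 0.9788 0.0000; 0.0000 0.0000 1.0000], t=(-0.4866, 0.9865, 0.0000)
after S1 (compose_se3): R=[-0.5637 -0.5085 -0.6509; -0.7152 0.6947 0.0767; 0.4131 0.5088 -0.7553], t=(-2.0770, 0.6863, -0.6014)
after S2 (invert_se3): R=[-0.5637 -0.7152 0.4131; -0.5085 0.6947 0.5088; -0.6509 0.0767 -0.7553], t=(-0.4316, -1.2269, -1.8588)
after S3 (essential): [0.5416 0.1288 -0.2478; -0.3299 -0.0567 0.1310; -0.2876 0.5089 -0.3973]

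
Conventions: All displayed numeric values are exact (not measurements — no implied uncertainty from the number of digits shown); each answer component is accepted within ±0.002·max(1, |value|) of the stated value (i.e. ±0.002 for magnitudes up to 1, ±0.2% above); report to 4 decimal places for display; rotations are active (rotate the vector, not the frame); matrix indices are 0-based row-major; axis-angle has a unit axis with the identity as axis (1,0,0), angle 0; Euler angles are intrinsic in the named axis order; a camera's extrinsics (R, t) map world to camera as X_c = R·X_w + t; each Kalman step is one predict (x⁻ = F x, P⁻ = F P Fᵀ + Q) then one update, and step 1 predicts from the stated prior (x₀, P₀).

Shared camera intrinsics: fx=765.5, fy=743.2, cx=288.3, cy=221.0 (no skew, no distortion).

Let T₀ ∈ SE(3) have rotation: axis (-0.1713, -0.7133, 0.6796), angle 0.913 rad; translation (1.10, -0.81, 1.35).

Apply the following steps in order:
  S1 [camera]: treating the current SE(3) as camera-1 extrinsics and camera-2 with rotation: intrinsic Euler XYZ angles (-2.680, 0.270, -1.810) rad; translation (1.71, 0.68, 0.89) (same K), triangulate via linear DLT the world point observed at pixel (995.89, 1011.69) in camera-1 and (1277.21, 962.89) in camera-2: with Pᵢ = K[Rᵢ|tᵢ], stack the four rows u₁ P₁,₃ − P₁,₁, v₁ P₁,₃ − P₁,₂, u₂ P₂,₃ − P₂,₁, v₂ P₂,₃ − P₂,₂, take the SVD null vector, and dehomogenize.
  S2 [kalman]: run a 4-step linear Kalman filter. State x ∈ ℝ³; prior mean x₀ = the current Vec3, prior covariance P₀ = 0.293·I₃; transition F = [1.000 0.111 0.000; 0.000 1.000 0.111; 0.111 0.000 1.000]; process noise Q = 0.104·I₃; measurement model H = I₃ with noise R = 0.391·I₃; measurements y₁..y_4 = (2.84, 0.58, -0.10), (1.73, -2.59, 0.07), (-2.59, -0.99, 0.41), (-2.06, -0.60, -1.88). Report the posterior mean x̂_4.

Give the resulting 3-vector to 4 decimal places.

after S1 (triangulate): (1.6602, 1.7573, -0.1836)
after S2 (kf_track): (-0.8861, -0.8118, -0.6850)

result = (-0.8861, -0.8118, -0.6850)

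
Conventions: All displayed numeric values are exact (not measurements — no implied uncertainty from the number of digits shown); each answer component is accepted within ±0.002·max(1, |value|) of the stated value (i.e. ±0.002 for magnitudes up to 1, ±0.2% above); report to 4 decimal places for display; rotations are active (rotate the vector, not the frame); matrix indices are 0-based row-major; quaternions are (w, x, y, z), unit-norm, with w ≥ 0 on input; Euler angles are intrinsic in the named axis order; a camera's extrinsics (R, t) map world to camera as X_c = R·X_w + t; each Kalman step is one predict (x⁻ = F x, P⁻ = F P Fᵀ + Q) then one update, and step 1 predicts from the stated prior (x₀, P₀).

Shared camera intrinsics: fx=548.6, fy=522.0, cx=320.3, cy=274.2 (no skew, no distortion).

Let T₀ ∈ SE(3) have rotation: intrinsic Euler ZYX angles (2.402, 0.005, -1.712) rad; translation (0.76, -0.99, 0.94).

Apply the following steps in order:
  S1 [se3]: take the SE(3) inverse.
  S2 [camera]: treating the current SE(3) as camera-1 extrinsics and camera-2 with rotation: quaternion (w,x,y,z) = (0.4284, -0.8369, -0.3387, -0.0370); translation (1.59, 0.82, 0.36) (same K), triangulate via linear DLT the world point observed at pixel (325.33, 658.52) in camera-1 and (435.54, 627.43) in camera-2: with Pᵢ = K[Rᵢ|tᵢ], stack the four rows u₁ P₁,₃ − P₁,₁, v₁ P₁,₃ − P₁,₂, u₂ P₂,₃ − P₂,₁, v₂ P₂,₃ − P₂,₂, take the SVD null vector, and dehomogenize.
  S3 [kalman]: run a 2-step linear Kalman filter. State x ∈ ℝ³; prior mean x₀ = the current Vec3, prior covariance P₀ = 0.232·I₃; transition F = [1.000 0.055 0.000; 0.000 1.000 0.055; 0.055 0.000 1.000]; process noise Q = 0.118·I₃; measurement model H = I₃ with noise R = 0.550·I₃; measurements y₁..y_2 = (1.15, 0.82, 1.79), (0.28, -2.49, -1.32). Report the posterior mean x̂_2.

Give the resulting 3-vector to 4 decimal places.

after S1 (invert_se3): R=[-0.7387 0.6740 -0.0050; 0.0985 0.1006 -0.9900; -0.6668 -0.7319 -0.1407], t=(1.2334, 0.9554, -0.0855)
after S2 (triangulate): (-0.1323, -1.9574, -0.3512)
after S3 (kf_track): (0.2492, -1.4772, -0.1852)

result = (0.2492, -1.4772, -0.1852)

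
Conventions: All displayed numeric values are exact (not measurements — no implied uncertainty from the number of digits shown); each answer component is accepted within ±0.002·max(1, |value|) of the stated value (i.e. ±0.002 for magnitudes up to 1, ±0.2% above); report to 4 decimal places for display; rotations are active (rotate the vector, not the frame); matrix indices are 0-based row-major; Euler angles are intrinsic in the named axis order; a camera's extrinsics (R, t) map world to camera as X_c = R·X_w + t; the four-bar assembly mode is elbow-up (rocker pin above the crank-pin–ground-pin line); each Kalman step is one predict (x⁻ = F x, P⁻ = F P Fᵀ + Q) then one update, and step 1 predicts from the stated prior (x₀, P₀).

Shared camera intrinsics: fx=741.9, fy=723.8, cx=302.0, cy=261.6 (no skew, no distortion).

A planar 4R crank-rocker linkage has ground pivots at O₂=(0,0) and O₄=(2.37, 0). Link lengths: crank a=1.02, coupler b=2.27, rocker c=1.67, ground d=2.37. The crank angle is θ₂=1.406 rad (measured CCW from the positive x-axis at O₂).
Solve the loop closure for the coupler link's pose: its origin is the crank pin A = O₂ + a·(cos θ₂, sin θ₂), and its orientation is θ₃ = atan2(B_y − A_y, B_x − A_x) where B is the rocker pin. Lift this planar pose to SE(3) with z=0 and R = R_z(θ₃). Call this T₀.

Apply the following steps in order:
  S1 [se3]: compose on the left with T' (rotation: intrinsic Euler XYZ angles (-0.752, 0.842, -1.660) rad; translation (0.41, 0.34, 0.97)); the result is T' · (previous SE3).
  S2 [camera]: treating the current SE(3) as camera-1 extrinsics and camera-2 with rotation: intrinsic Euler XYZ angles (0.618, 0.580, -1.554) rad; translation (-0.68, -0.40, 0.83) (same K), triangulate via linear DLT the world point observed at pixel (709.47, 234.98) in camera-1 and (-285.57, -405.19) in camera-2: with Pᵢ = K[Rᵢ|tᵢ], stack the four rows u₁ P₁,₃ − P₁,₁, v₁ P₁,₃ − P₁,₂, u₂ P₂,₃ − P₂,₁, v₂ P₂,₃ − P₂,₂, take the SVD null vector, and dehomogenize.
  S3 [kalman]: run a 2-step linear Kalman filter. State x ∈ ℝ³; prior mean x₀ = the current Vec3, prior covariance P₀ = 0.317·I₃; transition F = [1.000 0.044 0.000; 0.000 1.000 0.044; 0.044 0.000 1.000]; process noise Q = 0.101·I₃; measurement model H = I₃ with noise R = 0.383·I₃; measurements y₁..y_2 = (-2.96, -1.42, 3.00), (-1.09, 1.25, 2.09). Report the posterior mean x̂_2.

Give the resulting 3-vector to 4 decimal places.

source (fourbar_fk): coupler pose = R=[0.9563 -0.2923 0.0000; 0.2923 0.9563 0.0000; 0.0000 0.0000 1.0000], t=(0.1673, 1.0062, 0.0000)
after S1 (compose_se3): R=[0.1372 0.6517 0.7460; -0.8196 -0.3483 0.4549; 0.5563 -0.6738 0.4864], t=(1.0675, -0.3503, 0.6072)
after S2 (triangulate): (0.3835, -0.9374, 0.6022)
after S3 (kf_track): (-1.2477, -0.0613, 1.9371)

result = (-1.2477, -0.0613, 1.9371)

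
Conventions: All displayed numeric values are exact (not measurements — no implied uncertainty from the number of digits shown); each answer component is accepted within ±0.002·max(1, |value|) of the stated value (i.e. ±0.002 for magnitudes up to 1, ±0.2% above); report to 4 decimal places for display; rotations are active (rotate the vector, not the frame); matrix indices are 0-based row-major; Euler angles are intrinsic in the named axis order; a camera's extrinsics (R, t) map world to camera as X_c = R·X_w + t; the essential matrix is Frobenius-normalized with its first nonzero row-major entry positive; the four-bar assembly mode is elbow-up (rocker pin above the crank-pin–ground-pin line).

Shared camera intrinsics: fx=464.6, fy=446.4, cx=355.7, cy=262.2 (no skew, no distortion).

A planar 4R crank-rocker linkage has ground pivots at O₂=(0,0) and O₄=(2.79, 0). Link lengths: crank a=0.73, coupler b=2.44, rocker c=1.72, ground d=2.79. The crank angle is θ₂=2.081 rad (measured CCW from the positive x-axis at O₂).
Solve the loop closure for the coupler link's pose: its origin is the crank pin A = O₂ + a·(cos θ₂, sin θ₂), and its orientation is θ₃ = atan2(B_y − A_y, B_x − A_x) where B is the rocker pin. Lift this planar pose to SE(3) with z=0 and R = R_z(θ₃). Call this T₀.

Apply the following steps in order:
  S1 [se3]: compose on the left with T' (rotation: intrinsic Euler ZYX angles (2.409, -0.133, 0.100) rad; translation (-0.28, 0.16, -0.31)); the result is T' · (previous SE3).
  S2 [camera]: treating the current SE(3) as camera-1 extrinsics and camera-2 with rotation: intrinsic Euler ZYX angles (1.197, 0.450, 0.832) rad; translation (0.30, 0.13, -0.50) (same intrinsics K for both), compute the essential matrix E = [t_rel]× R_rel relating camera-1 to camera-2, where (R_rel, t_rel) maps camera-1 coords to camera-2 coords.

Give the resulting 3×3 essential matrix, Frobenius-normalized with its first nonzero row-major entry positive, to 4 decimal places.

matrix = [0.4493 -0.0894 0.0582; 0.1448 -0.1846 0.6295; 0.5144 -0.0176 -0.2657]

source (fourbar_fk): coupler pose = R=[0.9370 -0.3493 0.0000; 0.3493 0.9370 0.0000; 0.0000 0.0000 1.0000], t=(-0.3565, 0.6370, 0.0000)
after S1 (compose_se3): R=[-0.9195 -0.3569 0.1649; 0.3596 -0.9330 -0.0140; 0.1588 0.0464 0.9862], t=(-0.4350, -0.5532, -0.2942)
after S2 (essential): [0.4493 -0.0894 0.0582; 0.1448 -0.1846 0.6295; 0.5144 -0.0176 -0.2657]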